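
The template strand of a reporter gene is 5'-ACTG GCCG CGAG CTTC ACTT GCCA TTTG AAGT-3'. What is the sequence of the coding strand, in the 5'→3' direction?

The coding strand is complementary and antiparallel to the template: take the complement (A↔T, G↔C) and reverse.

5'-ACTTCAAATGGCAAGTGAAGCTCGCGGCCAGT-3'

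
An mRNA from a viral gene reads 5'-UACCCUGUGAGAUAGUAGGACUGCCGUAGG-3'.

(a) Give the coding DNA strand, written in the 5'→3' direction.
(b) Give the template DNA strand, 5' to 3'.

(a) The coding strand matches the mRNA with U→T.
(b) The template strand is the reverse complement of the coding strand.

(a) 5′-TACCCTGTGAGATAGTAGGACTGCCGTAGG-3′
(b) 5'-CCTACGGCAGTCCTACTATCTCACAGGGTA-3'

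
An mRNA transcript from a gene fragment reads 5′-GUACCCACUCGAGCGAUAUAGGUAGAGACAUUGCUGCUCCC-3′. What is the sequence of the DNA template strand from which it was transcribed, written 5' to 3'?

5'-GGGAGCAGCAATGTCTCTACCTATATCGCTCGAGTGGGTAC-3'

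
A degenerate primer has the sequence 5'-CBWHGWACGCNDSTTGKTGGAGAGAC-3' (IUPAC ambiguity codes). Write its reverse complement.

Standard pairs A↔T, G↔C; ambiguity codes pair K↔M, W↔W, S↔S, B↔V, D↔H, N↔N. Complement (GVWDCWTGCGNHSAACMACCTCTCTG), then reverse for 5'→3'.

5'-GTCTCTCCAMCAASHNGCGTWCDWVG-3'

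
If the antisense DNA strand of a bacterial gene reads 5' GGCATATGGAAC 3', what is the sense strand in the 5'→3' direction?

The coding strand is complementary and antiparallel to the template: take the complement (A↔T, G↔C) and reverse.

5'-GTTCCATATGCC-3'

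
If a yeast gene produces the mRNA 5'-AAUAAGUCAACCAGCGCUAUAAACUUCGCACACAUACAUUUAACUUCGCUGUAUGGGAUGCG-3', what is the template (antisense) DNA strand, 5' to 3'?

5'-CGCATCCCATACAGCGAAGTTAAATGTATGTGTGCGAAGTTTATAGCGCTGGTTGACTTATT-3'

Replace U with T to get the coding DNA strand: AATAAGTCAACCAGCGCTATAAACTTCGCACACATACATTTAACTTCGCTGTATGGGATGCG. The template strand is its reverse complement (complement TTATTCAGTTGGTCGCGATATTTGAAGCGTGTGTATGTAAATTGAAGCGACATACCCTACGC, then reverse).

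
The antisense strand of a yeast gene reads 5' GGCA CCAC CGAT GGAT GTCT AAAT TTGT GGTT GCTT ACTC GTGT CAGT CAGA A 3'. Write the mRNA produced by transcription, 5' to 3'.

RNA polymerase reads the template 3'→5' and synthesizes mRNA 5'→3' by base-pairing (A→U, T→A, G↔C). The complement of the template is CCGTGGTGGCTACCTACAGATTTAAACACCAACGAATGAGCACAGTCAGTCTT; antiparallel, so 5'→3' the coding strand is TTCTGACTGACACGAGTAAGCAACCACAAATTTAGACATCCATCGGTGGTGCC. Replace T with U for the mRNA.

5'-UUCUGACUGACACGAGUAAGCAACCACAAAUUUAGACAUCCAUCGGUGGUGCC-3'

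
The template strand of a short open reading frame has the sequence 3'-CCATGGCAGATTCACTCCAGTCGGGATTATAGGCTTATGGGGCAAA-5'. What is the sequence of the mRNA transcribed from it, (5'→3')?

Reading the template 3'→5' as shown, RNA polymerase pairs each base (A→U, T→A, G↔C) to build mRNA 5'→3' directly.

5'-GGUACCGUCUAAGUGAGGUCAGCCCUAAUAUCCGAAUACCCCGUUU-3'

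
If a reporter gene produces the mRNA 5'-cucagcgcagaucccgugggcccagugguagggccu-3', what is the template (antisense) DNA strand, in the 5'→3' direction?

5'-AGGCCCTACCACTGGGCCCACGGGATCTGCGCTGAG-3'

Replace U with T to get the coding DNA strand: CTCAGCGCAGATCCCGTGGGCCCAGTGGTAGGGCCT. The template strand is its reverse complement (complement GAGTCGCGTCTAGGGCACCCGGGTCACCATCCCGGA, then reverse).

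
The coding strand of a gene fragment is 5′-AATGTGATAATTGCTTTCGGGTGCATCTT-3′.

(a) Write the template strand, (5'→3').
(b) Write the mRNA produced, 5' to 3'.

(a) The template strand is the reverse complement of the coding strand: complement TTACACTATTAACGAAAGCCCACGTAGAA, then reverse.
(b) mRNA matches the coding strand with T→U.

(a) 5'-AAGATGCACCCGAAAGCAATTATCACATT-3'
(b) 5'-AAUGUGAUAAUUGCUUUCGGGUGCAUCUU-3'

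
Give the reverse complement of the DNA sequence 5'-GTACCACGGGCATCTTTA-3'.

Complement each base (A↔T, G↔C): CATGGTGCCCGTAGAAAT. Then reverse.

5'-TAAAGATGCCCGTGGTAC-3'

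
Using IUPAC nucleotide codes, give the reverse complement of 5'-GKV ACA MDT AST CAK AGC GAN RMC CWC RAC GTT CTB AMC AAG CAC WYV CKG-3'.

5'-CMGBRWGTGCTTGKTVAGAACGTYGWGGKYNTCGCTMTGASTAHKTGTBMC-3'

Standard pairs A↔T, G↔C; ambiguity codes pair R↔Y, M↔K, W↔W, S↔S, B↔V, D↔H, N↔N. Complement (CMBTGTKHATSAGTMTCGCTNYKGGWGYTGCAAGAVTKGTTCGTGWRBGMC), then reverse for 5'→3'.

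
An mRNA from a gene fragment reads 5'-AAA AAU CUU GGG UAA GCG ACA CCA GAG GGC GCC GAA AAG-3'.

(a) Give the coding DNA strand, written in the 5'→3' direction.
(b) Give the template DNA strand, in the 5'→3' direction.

(a) 5'-AAAAATCTTGGGTAAGCGACACCAGAGGGCGCCGAAAAG-3'
(b) 5′-CTTTTCGGCGCCCTCTGGTGTCGCTTACCCAAGATTTTT-3′

(a) The coding strand matches the mRNA with U→T.
(b) The template strand is the reverse complement of the coding strand.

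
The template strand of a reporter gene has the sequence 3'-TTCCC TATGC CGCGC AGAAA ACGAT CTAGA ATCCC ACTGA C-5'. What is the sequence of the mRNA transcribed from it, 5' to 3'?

Reading the template 3'→5' as shown, RNA polymerase pairs each base (A→U, T→A, G↔C) to build mRNA 5'→3' directly.

5'-AAGGGAUACGGCGCGUCUUUUGCUAGAUCUUAGGGUGACUG-3'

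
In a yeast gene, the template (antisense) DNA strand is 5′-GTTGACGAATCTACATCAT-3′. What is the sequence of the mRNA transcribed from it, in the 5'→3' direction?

The mRNA has the sequence of the coding strand (reverse complement of the template) with T→U. Reverse complement of GTTGACGAATCTACATCAT is ATGATGTAGATTCGTCAAC; then T→U.

5'-AUGAUGUAGAUUCGUCAAC-3'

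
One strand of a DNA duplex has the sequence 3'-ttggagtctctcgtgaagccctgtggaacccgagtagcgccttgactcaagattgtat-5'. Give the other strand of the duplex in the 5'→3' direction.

5'-AACCTCAGAGAGCACTTCGGGACACCTTGGGCTCATCGCGGAACTGAGTTCTAACATA-3'

The strand is given 3'→5', so its complement runs 5'→3' in the same left-to-right order: pair each base A↔T, G↔C.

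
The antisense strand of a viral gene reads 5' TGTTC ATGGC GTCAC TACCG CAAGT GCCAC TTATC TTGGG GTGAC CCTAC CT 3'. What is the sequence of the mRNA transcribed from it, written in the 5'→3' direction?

The mRNA has the sequence of the coding strand (reverse complement of the template) with T→U. Reverse complement of TGTTCATGGCGTCACTACCGCAAGTGCCACTTATCTTGGGGTGACCCTACCT is AGGTAGGGTCACCCCAAGATAAGTGGCACTTGCGGTAGTGACGCCATGAACA; then T→U.

5'-AGGUAGGGUCACCCCAAGAUAAGUGGCACUUGCGGUAGUGACGCCAUGAACA-3'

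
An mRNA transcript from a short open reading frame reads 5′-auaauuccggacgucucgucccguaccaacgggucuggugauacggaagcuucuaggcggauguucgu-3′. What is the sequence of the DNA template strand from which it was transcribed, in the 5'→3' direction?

5'-ACGAACATCCGCCTAGAAGCTTCCGTATCACCAGACCCGTTGGTACGGGACGAGACGTCCGGAATTAT-3'

Replace U with T to get the coding DNA strand: ATAATTCCGGACGTCTCGTCCCGTACCAACGGGTCTGGTGATACGGAAGCTTCTAGGCGGATGTTCGT. The template strand is its reverse complement (complement TATTAAGGCCTGCAGAGCAGGGCATGGTTGCCCAGACCACTATGCCTTCGAAGATCCGCCTACAAGCA, then reverse).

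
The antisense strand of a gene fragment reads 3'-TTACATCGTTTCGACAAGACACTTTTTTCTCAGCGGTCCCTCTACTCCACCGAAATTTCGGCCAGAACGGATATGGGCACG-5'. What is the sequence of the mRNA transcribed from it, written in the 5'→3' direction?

Reading the template 3'→5' as shown, RNA polymerase pairs each base (A→U, T→A, G↔C) to build mRNA 5'→3' directly.

5′-AAUGUAGCAAAGCUGUUCUGUGAAAAAAGAGUCGCCAGGGAGAUGAGGUGGCUUUAAAGCCGGUCUUGCCUAUACCCGUGC-3′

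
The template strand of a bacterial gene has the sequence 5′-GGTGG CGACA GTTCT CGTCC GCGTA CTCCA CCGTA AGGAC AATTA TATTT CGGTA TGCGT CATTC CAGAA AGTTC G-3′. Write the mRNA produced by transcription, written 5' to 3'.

The mRNA has the sequence of the coding strand (reverse complement of the template) with T→U. Reverse complement of GGTGGCGACAGTTCTCGTCCGCGTACTCCACCGTAAGGACAATTATATTTCGGTATGCGTCATTCCAGAAAGTTCG is CGAACTTTCTGGAATGACGCATACCGAAATATAATTGTCCTTACGGTGGAGTACGCGGACGAGAACTGTCGCCACC; then T→U.

5'-CGAACUUUCUGGAAUGACGCAUACCGAAAUAUAAUUGUCCUUACGGUGGAGUACGCGGACGAGAACUGUCGCCACC-3'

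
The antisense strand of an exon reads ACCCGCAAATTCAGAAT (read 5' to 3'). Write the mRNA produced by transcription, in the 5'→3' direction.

5'-AUUCUGAAUUUGCGGGU-3'

RNA polymerase reads the template 3'→5' and synthesizes mRNA 5'→3' by base-pairing (A→U, T→A, G↔C). The complement of the template is TGGGCGTTTAAGTCTTA; antiparallel, so 5'→3' the coding strand is ATTCTGAATTTGCGGGT. Replace T with U for the mRNA.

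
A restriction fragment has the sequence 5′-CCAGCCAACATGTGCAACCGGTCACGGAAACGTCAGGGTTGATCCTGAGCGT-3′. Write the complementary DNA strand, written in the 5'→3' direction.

5'-ACGCTCAGGATCAACCCTGACGTTTCCGTGACCGGTTGCACATGTTGGCTGG-3'

Pairing A↔T and G↔C gives GGTCGGTTGTACACGTTGGCCAGTGCCTTTGCAGTCCCAACTAGGACTCGCA, running 3'→5'. Reverse for the 5'→3' convention.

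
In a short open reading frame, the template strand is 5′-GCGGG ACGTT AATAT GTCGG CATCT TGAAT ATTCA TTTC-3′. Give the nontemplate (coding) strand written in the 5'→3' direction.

5'-GAAATGAATATTCAAGATGCCGACATATTAACGTCCCGC-3'

The coding strand is complementary and antiparallel to the template: take the complement (A↔T, G↔C) and reverse.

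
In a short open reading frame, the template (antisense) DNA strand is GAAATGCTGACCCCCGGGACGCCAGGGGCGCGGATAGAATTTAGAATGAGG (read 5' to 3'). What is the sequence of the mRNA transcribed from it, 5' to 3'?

5'-CCUCAUUCUAAAUUCUAUCCGCGCCCCUGGCGUCCCGGGGGUCAGCAUUUC-3'

RNA polymerase reads the template 3'→5' and synthesizes mRNA 5'→3' by base-pairing (A→U, T→A, G↔C). The complement of the template is CTTTACGACTGGGGGCCCTGCGGTCCCCGCGCCTATCTTAAATCTTACTCC; antiparallel, so 5'→3' the coding strand is CCTCATTCTAAATTCTATCCGCGCCCCTGGCGTCCCGGGGGTCAGCATTTC. Replace T with U for the mRNA.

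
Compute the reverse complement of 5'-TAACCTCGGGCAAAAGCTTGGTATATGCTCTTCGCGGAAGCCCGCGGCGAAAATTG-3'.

5'-CAATTTTCGCCGCGGGCTTCCGCGAAGAGCATATACCAAGCTTTTGCCCGAGGTTA-3'

Reading the sequence 3'→5' and pairing each base (A↔T, G↔C) gives the reverse complement directly.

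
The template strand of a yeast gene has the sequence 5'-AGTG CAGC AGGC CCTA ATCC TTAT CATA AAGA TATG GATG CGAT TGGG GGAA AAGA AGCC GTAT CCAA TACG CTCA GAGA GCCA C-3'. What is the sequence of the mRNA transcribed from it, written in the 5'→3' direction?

RNA polymerase reads the template 3'→5' and synthesizes mRNA 5'→3' by base-pairing (A→U, T→A, G↔C). The complement of the template is TCACGTCGTCCGGGATTAGGAATAGTATTTCTATACCTACGCTAACCCCCTTTTCTTCGGCATAGGTTATGCGAGTCTCTCGGTG; antiparallel, so 5'→3' the coding strand is GTGGCTCTCTGAGCGTATTGGATACGGCTTCTTTTCCCCCAATCGCATCCATATCTTTATGATAAGGATTAGGGCCTGCTGCACT. Replace T with U for the mRNA.

5'-GUGGCUCUCUGAGCGUAUUGGAUACGGCUUCUUUUCCCCCAAUCGCAUCCAUAUCUUUAUGAUAAGGAUUAGGGCCUGCUGCACU-3'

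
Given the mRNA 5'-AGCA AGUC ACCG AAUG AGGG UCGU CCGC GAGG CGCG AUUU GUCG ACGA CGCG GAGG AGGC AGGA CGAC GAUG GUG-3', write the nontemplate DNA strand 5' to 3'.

The coding DNA strand has the same 5'→3' sequence as the mRNA with U replaced by T.

5'-AGCAAGTCACCGAATGAGGGTCGTCCGCGAGGCGCGATTTGTCGACGACGCGGAGGAGGCAGGACGACGATGGTG-3'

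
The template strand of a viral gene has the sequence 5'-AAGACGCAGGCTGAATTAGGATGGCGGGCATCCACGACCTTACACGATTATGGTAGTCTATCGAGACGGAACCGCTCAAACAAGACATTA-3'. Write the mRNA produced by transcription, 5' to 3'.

5'-UAAUGUCUUGUUUGAGCGGUUCCGUCUCGAUAGACUACCAUAAUCGUGUAAGGUCGUGGAUGCCCGCCAUCCUAAUUCAGCCUGCGUCUU-3'

The mRNA has the sequence of the coding strand (reverse complement of the template) with T→U. Reverse complement of AAGACGCAGGCTGAATTAGGATGGCGGGCATCCACGACCTTACACGATTATGGTAGTCTATCGAGACGGAACCGCTCAAACAAGACATTA is TAATGTCTTGTTTGAGCGGTTCCGTCTCGATAGACTACCATAATCGTGTAAGGTCGTGGATGCCCGCCATCCTAATTCAGCCTGCGTCTT; then T→U.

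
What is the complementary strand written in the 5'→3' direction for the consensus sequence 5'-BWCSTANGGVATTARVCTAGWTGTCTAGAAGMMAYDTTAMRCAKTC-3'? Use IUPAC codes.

Standard pairs A↔T, G↔C; ambiguity codes pair R↔Y, M↔K, W↔W, S↔S, B↔V, D↔H, N↔N. Complement (VWGSATNCCBTAATYBGATCWACAGATCTTCKKTRHAATKYGTMAG), then reverse for 5'→3'.

5′-GAMTGYKTAAHRTKKCTTCTAGACAWCTAGBYTAATBCCNTASGWV-3′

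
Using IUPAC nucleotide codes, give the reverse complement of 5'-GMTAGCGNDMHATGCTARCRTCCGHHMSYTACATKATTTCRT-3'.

Standard pairs A↔T, G↔C; ambiguity codes pair R↔Y, M↔K, S↔S, D↔H, N↔N. Complement (CKATCGCNHKDTACGATYGYAGGCDDKSRATGTAMTAAAGYA), then reverse for 5'→3'.

5′-AYGAAATMATGTARSKDDCGGAYGYTAGCATDKHNCGCTAKC-3′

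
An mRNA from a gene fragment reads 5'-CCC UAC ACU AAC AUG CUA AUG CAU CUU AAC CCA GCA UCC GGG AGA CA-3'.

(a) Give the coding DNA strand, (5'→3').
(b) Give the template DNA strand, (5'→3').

(a) The coding strand matches the mRNA with U→T.
(b) The template strand is the reverse complement of the coding strand.

(a) 5'-CCCTACACTAACATGCTAATGCATCTTAACCCAGCATCCGGGAGACA-3'
(b) 5'-TGTCTCCCGGATGCTGGGTTAAGATGCATTAGCATGTTAGTGTAGGG-3'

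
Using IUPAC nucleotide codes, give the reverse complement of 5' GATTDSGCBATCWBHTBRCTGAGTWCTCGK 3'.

Standard pairs A↔T, G↔C; ambiguity codes pair R↔Y, K↔M, W↔W, S↔S, B↔V, D↔H. Complement (CTAAHSCGVTAGWVDAVYGACTCAWGAGCM), then reverse for 5'→3'.

5′-MCGAGWACTCAGYVADVWGATVGCSHAATC-3′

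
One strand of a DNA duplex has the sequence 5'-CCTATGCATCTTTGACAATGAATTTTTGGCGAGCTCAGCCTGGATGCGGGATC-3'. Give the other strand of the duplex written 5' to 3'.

The complement of CCTATGCATCTTTGACAATGAATTTTTGGCGAGCTCAGCCTGGATGCGGGATC is GGATACGTAGAAACTGTTACTTAAAAACCGCTCGAGTCGGACCTACGCCCTAG (A↔T, G↔C). DNA strands are antiparallel, so the complementary strand runs 3'→5'; reversing gives the 5'→3' form.

5'-GATCCCGCATCCAGGCTGAGCTCGCCAAAAATTCATTGTCAAAGATGCATAGG-3'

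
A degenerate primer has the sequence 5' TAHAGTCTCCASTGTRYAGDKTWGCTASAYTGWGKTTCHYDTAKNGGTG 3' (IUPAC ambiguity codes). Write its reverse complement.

Standard pairs A↔T, G↔C; ambiguity codes pair R↔Y, K↔M, W↔W, S↔S, D↔H, N↔N. Complement (ATDTCAGAGGTSACAYRTCHMAWCGATSTRACWCMAAGDRHATMNCCAC), then reverse for 5'→3'.

5'-CACCNMTAHRDGAAMCWCARTSTAGCWAMHCTRYACASTGGAGACTDTA-3'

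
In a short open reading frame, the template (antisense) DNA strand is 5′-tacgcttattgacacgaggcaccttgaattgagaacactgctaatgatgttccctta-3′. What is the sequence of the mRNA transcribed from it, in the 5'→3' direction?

5′-UAAGGGAACAUCAUUAGCAGUGUUCUCAAUUCAAGGUGCCUCGUGUCAAUAAGCGUA-3′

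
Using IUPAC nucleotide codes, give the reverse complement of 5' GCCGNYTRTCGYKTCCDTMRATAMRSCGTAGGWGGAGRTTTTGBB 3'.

Standard pairs A↔T, G↔C; ambiguity codes pair R↔Y, M↔K, W↔W, S↔S, B↔V, D↔H, N↔N. Complement (CGGCNRAYAGCRMAGGHAKYTATKYSGCATCCWCCTCYAAAACVV), then reverse for 5'→3'.

5′-VVCAAAAYCTCCWCCTACGSYKTATYKAHGGAMRCGAYARNCGGC-3′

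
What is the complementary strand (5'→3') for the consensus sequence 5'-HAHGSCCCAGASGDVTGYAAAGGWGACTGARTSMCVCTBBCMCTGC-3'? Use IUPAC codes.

5'-GCAGKGVVAGBGKSAYTCAGTCWCCTTTRCABHCSTCTGGGSCDTD-3'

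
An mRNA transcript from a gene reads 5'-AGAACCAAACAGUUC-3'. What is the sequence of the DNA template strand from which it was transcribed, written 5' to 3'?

Replace U with T to get the coding DNA strand: AGAACCAAACAGTTC. The template strand is its reverse complement (complement TCTTGGTTTGTCAAG, then reverse).

5′-GAACTGTTTGGTTCT-3′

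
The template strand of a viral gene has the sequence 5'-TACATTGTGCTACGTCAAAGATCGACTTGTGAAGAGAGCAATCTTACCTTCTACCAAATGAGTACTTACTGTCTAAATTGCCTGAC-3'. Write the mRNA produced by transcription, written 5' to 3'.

The mRNA has the sequence of the coding strand (reverse complement of the template) with T→U. Reverse complement of TACATTGTGCTACGTCAAAGATCGACTTGTGAAGAGAGCAATCTTACCTTCTACCAAATGAGTACTTACTGTCTAAATTGCCTGAC is GTCAGGCAATTTAGACAGTAAGTACTCATTTGGTAGAAGGTAAGATTGCTCTCTTCACAAGTCGATCTTTGACGTAGCACAATGTA; then T→U.

5'-GUCAGGCAAUUUAGACAGUAAGUACUCAUUUGGUAGAAGGUAAGAUUGCUCUCUUCACAAGUCGAUCUUUGACGUAGCACAAUGUA-3'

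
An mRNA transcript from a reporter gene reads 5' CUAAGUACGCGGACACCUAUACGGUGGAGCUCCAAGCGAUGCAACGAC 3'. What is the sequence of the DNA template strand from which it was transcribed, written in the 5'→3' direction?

5'-GTCGTTGCATCGCTTGGAGCTCCACCGTATAGGTGTCCGCGTACTTAG-3'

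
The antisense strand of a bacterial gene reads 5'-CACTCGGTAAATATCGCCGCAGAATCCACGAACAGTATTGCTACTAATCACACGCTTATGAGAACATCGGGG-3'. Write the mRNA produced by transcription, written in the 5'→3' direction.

The mRNA has the sequence of the coding strand (reverse complement of the template) with T→U. Reverse complement of CACTCGGTAAATATCGCCGCAGAATCCACGAACAGTATTGCTACTAATCACACGCTTATGAGAACATCGGGG is CCCCGATGTTCTCATAAGCGTGTGATTAGTAGCAATACTGTTCGTGGATTCTGCGGCGATATTTACCGAGTG; then T→U.

5'-CCCCGAUGUUCUCAUAAGCGUGUGAUUAGUAGCAAUACUGUUCGUGGAUUCUGCGGCGAUAUUUACCGAGUG-3'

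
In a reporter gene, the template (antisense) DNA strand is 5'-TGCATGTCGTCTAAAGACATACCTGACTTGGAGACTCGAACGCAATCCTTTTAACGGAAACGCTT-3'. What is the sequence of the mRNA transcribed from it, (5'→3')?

RNA polymerase reads the template 3'→5' and synthesizes mRNA 5'→3' by base-pairing (A→U, T→A, G↔C). The complement of the template is ACGTACAGCAGATTTCTGTATGGACTGAACCTCTGAGCTTGCGTTAGGAAAATTGCCTTTGCGAA; antiparallel, so 5'→3' the coding strand is AAGCGTTTCCGTTAAAAGGATTGCGTTCGAGTCTCCAAGTCAGGTATGTCTTTAGACGACATGCA. Replace T with U for the mRNA.

5'-AAGCGUUUCCGUUAAAAGGAUUGCGUUCGAGUCUCCAAGUCAGGUAUGUCUUUAGACGACAUGCA-3'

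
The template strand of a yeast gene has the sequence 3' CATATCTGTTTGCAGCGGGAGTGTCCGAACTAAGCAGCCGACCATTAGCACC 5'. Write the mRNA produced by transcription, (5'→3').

Reading the template 3'→5' as shown, RNA polymerase pairs each base (A→U, T→A, G↔C) to build mRNA 5'→3' directly.

5'-GUAUAGACAAACGUCGCCCUCACAGGCUUGAUUCGUCGGCUGGUAAUCGUGG-3'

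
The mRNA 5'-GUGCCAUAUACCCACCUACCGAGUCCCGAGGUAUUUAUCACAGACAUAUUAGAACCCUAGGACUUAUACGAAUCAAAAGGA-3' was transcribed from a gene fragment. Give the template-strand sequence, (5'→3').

5'-TCCTTTTGATTCGTATAAGTCCTAGGGTTCTAATATGTCTGTGATAAATACCTCGGGACTCGGTAGGTGGGTATATGGCAC-3'

Replace U with T to get the coding DNA strand: GTGCCATATACCCACCTACCGAGTCCCGAGGTATTTATCACAGACATATTAGAACCCTAGGACTTATACGAATCAAAAGGA. The template strand is its reverse complement (complement CACGGTATATGGGTGGATGGCTCAGGGCTCCATAAATAGTGTCTGTATAATCTTGGGATCCTGAATATGCTTAGTTTTCCT, then reverse).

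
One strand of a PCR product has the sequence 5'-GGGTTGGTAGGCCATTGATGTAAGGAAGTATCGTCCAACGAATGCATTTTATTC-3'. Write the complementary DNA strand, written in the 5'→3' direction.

The complement of GGGTTGGTAGGCCATTGATGTAAGGAAGTATCGTCCAACGAATGCATTTTATTC is CCCAACCATCCGGTAACTACATTCCTTCATAGCAGGTTGCTTACGTAAAATAAG (A↔T, G↔C). DNA strands are antiparallel, so the complementary strand runs 3'→5'; reversing gives the 5'→3' form.

5′-GAATAAAATGCATTCGTTGGACGATACTTCCTTACATCAATGGCCTACCAACCC-3′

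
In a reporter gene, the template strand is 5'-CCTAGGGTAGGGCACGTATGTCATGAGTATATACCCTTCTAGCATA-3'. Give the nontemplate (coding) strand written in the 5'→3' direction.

5'-TATGCTAGAAGGGTATATACTCATGACATACGTGCCCTACCCTAGG-3'

The coding strand is complementary and antiparallel to the template: take the complement (A↔T, G↔C) and reverse.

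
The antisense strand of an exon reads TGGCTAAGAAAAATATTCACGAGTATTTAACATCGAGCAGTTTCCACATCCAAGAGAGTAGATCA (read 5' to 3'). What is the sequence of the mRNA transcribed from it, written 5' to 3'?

5'-UGAUCUACUCUCUUGGAUGUGGAAACUGCUCGAUGUUAAAUACUCGUGAAUAUUUUUCUUAGCCA-3'

RNA polymerase reads the template 3'→5' and synthesizes mRNA 5'→3' by base-pairing (A→U, T→A, G↔C). The complement of the template is ACCGATTCTTTTTATAAGTGCTCATAAATTGTAGCTCGTCAAAGGTGTAGGTTCTCTCATCTAGT; antiparallel, so 5'→3' the coding strand is TGATCTACTCTCTTGGATGTGGAAACTGCTCGATGTTAAATACTCGTGAATATTTTTCTTAGCCA. Replace T with U for the mRNA.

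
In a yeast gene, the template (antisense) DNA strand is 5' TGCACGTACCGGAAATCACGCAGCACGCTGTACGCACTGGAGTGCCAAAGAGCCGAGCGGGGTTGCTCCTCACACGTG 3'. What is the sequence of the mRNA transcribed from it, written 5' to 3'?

5'-CACGUGUGAGGAGCAACCCCGCUCGGCUCUUUGGCACUCCAGUGCGUACAGCGUGCUGCGUGAUUUCCGGUACGUGCA-3'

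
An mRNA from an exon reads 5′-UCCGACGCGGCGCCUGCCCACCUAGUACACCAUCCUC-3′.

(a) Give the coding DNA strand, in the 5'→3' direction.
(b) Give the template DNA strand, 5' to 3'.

(a) The coding strand matches the mRNA with U→T.
(b) The template strand is the reverse complement of the coding strand.

(a) 5'-TCCGACGCGGCGCCTGCCCACCTAGTACACCATCCTC-3'
(b) 5'-GAGGATGGTGTACTAGGTGGGCAGGCGCCGCGTCGGA-3'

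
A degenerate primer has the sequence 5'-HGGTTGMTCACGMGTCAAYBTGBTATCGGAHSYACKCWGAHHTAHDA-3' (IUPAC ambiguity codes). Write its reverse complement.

Standard pairs A↔T, G↔C; ambiguity codes pair Y↔R, M↔K, W↔W, S↔S, B↔V, D↔H. Complement (DCCAACKAGTGCKCAGTTRVACVATAGCCTDSRTGMGWCTDDATDHT), then reverse for 5'→3'.

5'-THDTADDTCWGMGTRSDTCCGATAVCAVRTTGACKCGTGAKCAACCD-3'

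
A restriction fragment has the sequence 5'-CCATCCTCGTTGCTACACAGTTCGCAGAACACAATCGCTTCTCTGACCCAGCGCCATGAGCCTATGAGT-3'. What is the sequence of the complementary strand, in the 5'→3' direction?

5'-ACTCATAGGCTCATGGCGCTGGGTCAGAGAAGCGATTGTGTTCTGCGAACTGTGTAGCAACGAGGATGG-3'

The complement of CCATCCTCGTTGCTACACAGTTCGCAGAACACAATCGCTTCTCTGACCCAGCGCCATGAGCCTATGAGT is GGTAGGAGCAACGATGTGTCAAGCGTCTTGTGTTAGCGAAGAGACTGGGTCGCGGTACTCGGATACTCA (A↔T, G↔C). DNA strands are antiparallel, so the complementary strand runs 3'→5'; reversing gives the 5'→3' form.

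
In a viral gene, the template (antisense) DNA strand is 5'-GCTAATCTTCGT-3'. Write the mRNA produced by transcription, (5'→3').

RNA polymerase reads the template 3'→5' and synthesizes mRNA 5'→3' by base-pairing (A→U, T→A, G↔C). The complement of the template is CGATTAGAAGCA; antiparallel, so 5'→3' the coding strand is ACGAAGATTAGC. Replace T with U for the mRNA.

5'-ACGAAGAUUAGC-3'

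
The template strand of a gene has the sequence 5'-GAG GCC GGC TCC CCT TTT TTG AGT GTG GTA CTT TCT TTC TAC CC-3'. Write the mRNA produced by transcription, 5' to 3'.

5'-GGGUAGAAAGAAAGUACCACACUCAAAAAAGGGGAGCCGGCCUC-3'

The mRNA has the sequence of the coding strand (reverse complement of the template) with T→U. Reverse complement of GAGGCCGGCTCCCCTTTTTTGAGTGTGGTACTTTCTTTCTACCC is GGGTAGAAAGAAAGTACCACACTCAAAAAAGGGGAGCCGGCCTC; then T→U.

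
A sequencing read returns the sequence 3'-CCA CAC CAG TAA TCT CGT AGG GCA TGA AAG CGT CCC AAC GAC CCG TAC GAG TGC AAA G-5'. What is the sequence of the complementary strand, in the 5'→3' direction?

The strand is given 3'→5', so its complement runs 5'→3' in the same left-to-right order: pair each base A↔T, G↔C.

5′-GGTGTGGTCATTAGAGCATCCCGTACTTTCGCAGGGTTGCTGGGCATGCTCACGTTTC-3′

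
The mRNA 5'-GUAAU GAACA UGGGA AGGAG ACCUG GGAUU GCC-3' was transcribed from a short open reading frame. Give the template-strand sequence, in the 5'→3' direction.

5'-GGCAATCCCAGGTCTCCTTCCCATGTTCATTAC-3'

Replace U with T to get the coding DNA strand: GTAATGAACATGGGAAGGAGACCTGGGATTGCC. The template strand is its reverse complement (complement CATTACTTGTACCCTTCCTCTGGACCCTAACGG, then reverse).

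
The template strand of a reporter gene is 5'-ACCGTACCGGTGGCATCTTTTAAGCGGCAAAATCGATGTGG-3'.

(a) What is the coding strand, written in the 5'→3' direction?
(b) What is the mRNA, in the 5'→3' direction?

(a) 5'-CCACATCGATTTTGCCGCTTAAAAGATGCCACCGGTACGGT-3'
(b) 5'-CCACAUCGAUUUUGCCGCUUAAAAGAUGCCACCGGUACGGU-3'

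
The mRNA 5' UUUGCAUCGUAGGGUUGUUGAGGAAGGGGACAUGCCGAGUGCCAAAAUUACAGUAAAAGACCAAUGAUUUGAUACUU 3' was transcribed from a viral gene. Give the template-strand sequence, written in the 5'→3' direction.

5'-AAGTATCAAATCATTGGTCTTTTACTGTAATTTTGGCACTCGGCATGTCCCCTTCCTCAACAACCCTACGATGCAAA-3'

Replace U with T to get the coding DNA strand: TTTGCATCGTAGGGTTGTTGAGGAAGGGGACATGCCGAGTGCCAAAATTACAGTAAAAGACCAATGATTTGATACTT. The template strand is its reverse complement (complement AAACGTAGCATCCCAACAACTCCTTCCCCTGTACGGCTCACGGTTTTAATGTCATTTTCTGGTTACTAAACTATGAA, then reverse).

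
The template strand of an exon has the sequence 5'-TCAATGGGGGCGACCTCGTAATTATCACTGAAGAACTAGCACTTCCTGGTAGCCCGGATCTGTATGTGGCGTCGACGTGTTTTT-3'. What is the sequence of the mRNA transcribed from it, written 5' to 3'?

RNA polymerase reads the template 3'→5' and synthesizes mRNA 5'→3' by base-pairing (A→U, T→A, G↔C). The complement of the template is AGTTACCCCCGCTGGAGCATTAATAGTGACTTCTTGATCGTGAAGGACCATCGGGCCTAGACATACACCGCAGCTGCACAAAAA; antiparallel, so 5'→3' the coding strand is AAAAACACGTCGACGCCACATACAGATCCGGGCTACCAGGAAGTGCTAGTTCTTCAGTGATAATTACGAGGTCGCCCCCATTGA. Replace T with U for the mRNA.

5'-AAAAACACGUCGACGCCACAUACAGAUCCGGGCUACCAGGAAGUGCUAGUUCUUCAGUGAUAAUUACGAGGUCGCCCCCAUUGA-3'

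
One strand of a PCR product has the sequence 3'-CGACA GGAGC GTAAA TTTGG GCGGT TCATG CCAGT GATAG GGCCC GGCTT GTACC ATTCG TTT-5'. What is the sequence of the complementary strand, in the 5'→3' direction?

The strand is given 3'→5', so its complement runs 5'→3' in the same left-to-right order: pair each base A↔T, G↔C.

5'-GCTGTCCTCGCATTTAAACCCGCCAAGTACGGTCACTATCCCGGGCCGAACATGGTAAGCAAA-3'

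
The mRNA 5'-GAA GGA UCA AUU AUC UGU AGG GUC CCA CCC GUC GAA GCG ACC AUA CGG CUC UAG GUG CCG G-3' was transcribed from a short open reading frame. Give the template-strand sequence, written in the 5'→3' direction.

5'-CCGGCACCTAGAGCCGTATGGTCGCTTCGACGGGTGGGACCCTACAGATAATTGATCCTTC-3'

Replace U with T to get the coding DNA strand: GAAGGATCAATTATCTGTAGGGTCCCACCCGTCGAAGCGACCATACGGCTCTAGGTGCCGG. The template strand is its reverse complement (complement CTTCCTAGTTAATAGACATCCCAGGGTGGGCAGCTTCGCTGGTATGCCGAGATCCACGGCC, then reverse).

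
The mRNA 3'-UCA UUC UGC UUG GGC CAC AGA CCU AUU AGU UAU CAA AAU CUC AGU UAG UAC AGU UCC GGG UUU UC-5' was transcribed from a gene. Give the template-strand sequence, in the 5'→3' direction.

Written 5'→3' the mRNA is CUUUUGGGCCUUGACAUGAUUGACUCUAAAACUAUUGAUUAUCCAGACACCGGGUUCGUCUUACU, so the coding DNA strand is CTTTTGGGCCTTGACATGATTGACTCTAAAACTATTGATTATCCAGACACCGGGTTCGTCTTACT. The template is its reverse complement.

5'-AGTAAGACGAACCCGGTGTCTGGATAATCAATAGTTTTAGAGTCAATCATGTCAAGGCCCAAAAG-3'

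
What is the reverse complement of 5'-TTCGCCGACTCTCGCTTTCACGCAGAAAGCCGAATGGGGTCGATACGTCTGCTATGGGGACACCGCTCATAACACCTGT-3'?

5'-ACAGGTGTTATGAGCGGTGTCCCCATAGCAGACGTATCGACCCCATTCGGCTTTCTGCGTGAAAGCGAGAGTCGGCGAA-3'

Complement each base (A↔T, G↔C): AAGCGGCTGAGAGCGAAAGTGCGTCTTTCGGCTTACCCCAGCTATGCAGACGATACCCCTGTGGCGAGTATTGTGGACA. Then reverse.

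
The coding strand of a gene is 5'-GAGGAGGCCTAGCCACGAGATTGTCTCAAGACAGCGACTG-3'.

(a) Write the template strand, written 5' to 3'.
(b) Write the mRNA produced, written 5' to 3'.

(a) 5′-CAGTCGCTGTCTTGAGACAATCTCGTGGCTAGGCCTCCTC-3′
(b) 5'-GAGGAGGCCUAGCCACGAGAUUGUCUCAAGACAGCGACUG-3'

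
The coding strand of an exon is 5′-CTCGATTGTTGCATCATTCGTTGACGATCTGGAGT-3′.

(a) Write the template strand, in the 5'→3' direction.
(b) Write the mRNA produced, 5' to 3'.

(a) The template strand is the reverse complement of the coding strand: complement GAGCTAACAACGTAGTAAGCAACTGCTAGACCTCA, then reverse.
(b) mRNA matches the coding strand with T→U.

(a) 5'-ACTCCAGATCGTCAACGAATGATGCAACAATCGAG-3'
(b) 5′-CUCGAUUGUUGCAUCAUUCGUUGACGAUCUGGAGU-3′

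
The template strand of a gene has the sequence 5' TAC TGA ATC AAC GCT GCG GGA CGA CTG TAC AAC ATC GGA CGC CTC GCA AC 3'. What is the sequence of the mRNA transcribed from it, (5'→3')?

RNA polymerase reads the template 3'→5' and synthesizes mRNA 5'→3' by base-pairing (A→U, T→A, G↔C). The complement of the template is ATGACTTAGTTGCGACGCCCTGCTGACATGTTGTAGCCTGCGGAGCGTTG; antiparallel, so 5'→3' the coding strand is GTTGCGAGGCGTCCGATGTTGTACAGTCGTCCCGCAGCGTTGATTCAGTA. Replace T with U for the mRNA.

5'-GUUGCGAGGCGUCCGAUGUUGUACAGUCGUCCCGCAGCGUUGAUUCAGUA-3'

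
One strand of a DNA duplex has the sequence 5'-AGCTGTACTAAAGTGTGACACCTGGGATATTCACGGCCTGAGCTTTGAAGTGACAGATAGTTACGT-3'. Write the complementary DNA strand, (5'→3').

5'-ACGTAACTATCTGTCACTTCAAAGCTCAGGCCGTGAATATCCCAGGTGTCACACTTTAGTACAGCT-3'

The complement of AGCTGTACTAAAGTGTGACACCTGGGATATTCACGGCCTGAGCTTTGAAGTGACAGATAGTTACGT is TCGACATGATTTCACACTGTGGACCCTATAAGTGCCGGACTCGAAACTTCACTGTCTATCAATGCA (A↔T, G↔C). DNA strands are antiparallel, so the complementary strand runs 3'→5'; reversing gives the 5'→3' form.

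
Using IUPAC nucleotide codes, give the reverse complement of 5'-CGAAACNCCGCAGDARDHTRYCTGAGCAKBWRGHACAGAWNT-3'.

5'-ANWTCTGTDCYWVMTGCTCAGRYADHYTHCTGCGGNGTTTCG-3'

Standard pairs A↔T, G↔C; ambiguity codes pair R↔Y, K↔M, W↔W, B↔V, D↔H, N↔N. Complement (GCTTTGNGGCGTCHTYHDAYRGACTCGTMVWYCDTGTCTWNA), then reverse for 5'→3'.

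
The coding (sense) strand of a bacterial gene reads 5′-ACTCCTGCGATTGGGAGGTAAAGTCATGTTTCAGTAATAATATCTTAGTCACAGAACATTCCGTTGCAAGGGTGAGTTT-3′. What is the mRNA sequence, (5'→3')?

5'-ACUCCUGCGAUUGGGAGGUAAAGUCAUGUUUCAGUAAUAAUAUCUUAGUCACAGAACAUUCCGUUGCAAGGGUGAGUUU-3'

The mRNA is synthesized from the template strand, so it matches the coding strand with T replaced by U.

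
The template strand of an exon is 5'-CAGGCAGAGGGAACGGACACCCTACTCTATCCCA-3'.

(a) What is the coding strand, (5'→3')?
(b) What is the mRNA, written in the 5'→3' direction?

(a) The coding strand is the reverse complement of the template: complement GTCCGTCTCCCTTGCCTGTGGGATGAGATAGGGT, then reverse.
(b) mRNA has the coding-strand sequence with T→U.

(a) 5′-TGGGATAGAGTAGGGTGTCCGTTCCCTCTGCCTG-3′
(b) 5'-UGGGAUAGAGUAGGGUGUCCGUUCCCUCUGCCUG-3'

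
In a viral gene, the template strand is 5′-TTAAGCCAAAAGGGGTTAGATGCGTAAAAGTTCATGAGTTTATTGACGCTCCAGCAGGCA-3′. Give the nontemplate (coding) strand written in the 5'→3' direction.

The coding strand is complementary and antiparallel to the template: take the complement (A↔T, G↔C) and reverse.

5'-TGCCTGCTGGAGCGTCAATAAACTCATGAACTTTTACGCATCTAACCCCTTTTGGCTTAA-3'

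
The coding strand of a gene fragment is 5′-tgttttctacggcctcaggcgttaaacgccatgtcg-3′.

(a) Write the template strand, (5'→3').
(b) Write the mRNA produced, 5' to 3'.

(a) 5′-CGACATGGCGTTTAACGCCTGAGGCCGTAGAAAACA-3′
(b) 5'-UGUUUUCUACGGCCUCAGGCGUUAAACGCCAUGUCG-3'

(a) The template strand is the reverse complement of the coding strand: complement ACAAAAGATGCCGGAGTCCGCAATTTGCGGTACAGC, then reverse.
(b) mRNA matches the coding strand with T→U.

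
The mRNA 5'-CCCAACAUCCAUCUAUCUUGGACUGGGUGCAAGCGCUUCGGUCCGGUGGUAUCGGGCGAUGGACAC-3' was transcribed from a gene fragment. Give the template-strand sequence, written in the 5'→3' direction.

5'-GTGTCCATCGCCCGATACCACCGGACCGAAGCGCTTGCACCCAGTCCAAGATAGATGGATGTTGGG-3'

Replace U with T to get the coding DNA strand: CCCAACATCCATCTATCTTGGACTGGGTGCAAGCGCTTCGGTCCGGTGGTATCGGGCGATGGACAC. The template strand is its reverse complement (complement GGGTTGTAGGTAGATAGAACCTGACCCACGTTCGCGAAGCCAGGCCACCATAGCCCGCTACCTGTG, then reverse).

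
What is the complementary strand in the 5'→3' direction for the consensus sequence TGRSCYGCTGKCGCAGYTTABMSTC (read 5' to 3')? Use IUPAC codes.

Standard pairs A↔T, G↔C; ambiguity codes pair R↔Y, M↔K, S↔S, B↔V. Complement (ACYSGRCGACMGCGTCRAATVKSAG), then reverse for 5'→3'.

5′-GASKVTAARCTGCGMCAGCRGSYCA-3′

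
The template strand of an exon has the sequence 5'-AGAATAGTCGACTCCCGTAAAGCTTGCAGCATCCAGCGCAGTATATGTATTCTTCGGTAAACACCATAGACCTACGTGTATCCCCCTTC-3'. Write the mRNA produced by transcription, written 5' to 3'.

5′-GAAGGGGGAUACACGUAGGUCUAUGGUGUUUACCGAAGAAUACAUAUACUGCGCUGGAUGCUGCAAGCUUUACGGGAGUCGACUAUUCU-3′

The mRNA has the sequence of the coding strand (reverse complement of the template) with T→U. Reverse complement of AGAATAGTCGACTCCCGTAAAGCTTGCAGCATCCAGCGCAGTATATGTATTCTTCGGTAAACACCATAGACCTACGTGTATCCCCCTTC is GAAGGGGGATACACGTAGGTCTATGGTGTTTACCGAAGAATACATATACTGCGCTGGATGCTGCAAGCTTTACGGGAGTCGACTATTCT; then T→U.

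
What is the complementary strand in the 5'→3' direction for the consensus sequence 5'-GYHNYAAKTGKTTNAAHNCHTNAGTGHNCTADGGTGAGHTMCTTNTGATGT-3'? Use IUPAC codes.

Standard pairs A↔T, G↔C; ambiguity codes pair Y↔R, M↔K, D↔H, N↔N. Complement (CRDNRTTMACMAANTTDNGDANTCACDNGATHCCACTCDAKGAANACTACA), then reverse for 5'→3'.

5'-ACATCANAAGKADCTCACCHTAGNDCACTNADGNDTTNAAMCAMTTRNDRC-3'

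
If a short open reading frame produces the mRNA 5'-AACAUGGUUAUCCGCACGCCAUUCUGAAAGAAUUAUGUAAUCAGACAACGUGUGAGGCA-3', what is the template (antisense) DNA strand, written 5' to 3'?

5'-TGCCTCACACGTTGTCTGATTACATAATTCTTTCAGAATGGCGTGCGGATAACCATGTT-3'

Replace U with T to get the coding DNA strand: AACATGGTTATCCGCACGCCATTCTGAAAGAATTATGTAATCAGACAACGTGTGAGGCA. The template strand is its reverse complement (complement TTGTACCAATAGGCGTGCGGTAAGACTTTCTTAATACATTAGTCTGTTGCACACTCCGT, then reverse).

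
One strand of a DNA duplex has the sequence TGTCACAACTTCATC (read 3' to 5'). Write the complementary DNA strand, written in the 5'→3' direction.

5′-ACAGTGTTGAAGTAG-3′

The strand is given 3'→5', so its complement runs 5'→3' in the same left-to-right order: pair each base A↔T, G↔C.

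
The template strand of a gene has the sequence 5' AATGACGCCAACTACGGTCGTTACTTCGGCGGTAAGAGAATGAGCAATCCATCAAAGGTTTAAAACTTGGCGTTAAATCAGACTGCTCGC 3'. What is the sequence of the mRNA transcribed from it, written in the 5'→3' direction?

RNA polymerase reads the template 3'→5' and synthesizes mRNA 5'→3' by base-pairing (A→U, T→A, G↔C). The complement of the template is TTACTGCGGTTGATGCCAGCAATGAAGCCGCCATTCTCTTACTCGTTAGGTAGTTTCCAAATTTTGAACCGCAATTTAGTCTGACGAGCG; antiparallel, so 5'→3' the coding strand is GCGAGCAGTCTGATTTAACGCCAAGTTTTAAACCTTTGATGGATTGCTCATTCTCTTACCGCCGAAGTAACGACCGTAGTTGGCGTCATT. Replace T with U for the mRNA.

5′-GCGAGCAGUCUGAUUUAACGCCAAGUUUUAAACCUUUGAUGGAUUGCUCAUUCUCUUACCGCCGAAGUAACGACCGUAGUUGGCGUCAUU-3′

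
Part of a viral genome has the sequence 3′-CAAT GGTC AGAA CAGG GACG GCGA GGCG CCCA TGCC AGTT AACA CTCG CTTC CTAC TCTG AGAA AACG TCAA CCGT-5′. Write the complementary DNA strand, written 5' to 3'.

5′-GTTACCAGTCTTGTCCCTGCCGCTCCGCGGGTACGGTCAATTGTGAGCGAAGGATGAGACTCTTTTGCAGTTGGCA-3′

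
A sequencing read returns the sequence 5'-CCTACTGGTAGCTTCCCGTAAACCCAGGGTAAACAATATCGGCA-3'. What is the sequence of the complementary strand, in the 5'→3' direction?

Pairing A↔T and G↔C gives GGATGACCATCGAAGGGCATTTGGGTCCCATTTGTTATAGCCGT, running 3'→5'. Reverse for the 5'→3' convention.

5′-TGCCGATATTGTTTACCCTGGGTTTACGGGAAGCTACCAGTAGG-3′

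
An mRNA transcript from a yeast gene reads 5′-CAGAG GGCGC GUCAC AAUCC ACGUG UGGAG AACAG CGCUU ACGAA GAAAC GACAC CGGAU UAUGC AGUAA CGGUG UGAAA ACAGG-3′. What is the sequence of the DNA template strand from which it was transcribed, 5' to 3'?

5'-CCTGTTTTCACACCGTTACTGCATAATCCGGTGTCGTTTCTTCGTAAGCGCTGTTCTCCACACGTGGATTGTGACGCGCCCTCTG-3'

Replace U with T to get the coding DNA strand: CAGAGGGCGCGTCACAATCCACGTGTGGAGAACAGCGCTTACGAAGAAACGACACCGGATTATGCAGTAACGGTGTGAAAACAGG. The template strand is its reverse complement (complement GTCTCCCGCGCAGTGTTAGGTGCACACCTCTTGTCGCGAATGCTTCTTTGCTGTGGCCTAATACGTCATTGCCACACTTTTGTCC, then reverse).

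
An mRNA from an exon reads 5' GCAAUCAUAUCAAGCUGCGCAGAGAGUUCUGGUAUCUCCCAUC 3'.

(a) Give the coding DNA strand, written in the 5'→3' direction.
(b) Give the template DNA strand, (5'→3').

(a) The coding strand matches the mRNA with U→T.
(b) The template strand is the reverse complement of the coding strand.

(a) 5'-GCAATCATATCAAGCTGCGCAGAGAGTTCTGGTATCTCCCATC-3'
(b) 5'-GATGGGAGATACCAGAACTCTCTGCGCAGCTTGATATGATTGC-3'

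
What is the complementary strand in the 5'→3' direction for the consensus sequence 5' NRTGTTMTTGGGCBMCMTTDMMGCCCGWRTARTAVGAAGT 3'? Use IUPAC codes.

5′-ACTTCBTAYTAYWCGGGCKKHAAKGKVGCCCAAKAACAYN-3′

Standard pairs A↔T, G↔C; ambiguity codes pair R↔Y, M↔K, W↔W, B↔V, D↔H, N↔N. Complement (NYACAAKAACCCGVKGKAAHKKCGGGCWYATYATBCTTCA), then reverse for 5'→3'.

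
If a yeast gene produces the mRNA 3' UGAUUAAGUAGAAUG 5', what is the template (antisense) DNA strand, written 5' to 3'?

5'-ACTAATTCATCTTAC-3'

Written 5'→3' the mRNA is GUAAGAUGAAUUAGU, so the coding DNA strand is GTAAGATGAATTAGT. The template is its reverse complement.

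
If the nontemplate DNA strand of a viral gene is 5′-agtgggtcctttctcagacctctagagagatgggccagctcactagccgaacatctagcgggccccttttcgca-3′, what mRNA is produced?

5′-AGUGGGUCCUUUCUCAGACCUCUAGAGAGAUGGGCCAGCUCACUAGCCGAACAUCUAGCGGGCCCCUUUUCGCA-3′

The mRNA is synthesized from the template strand, so it matches the coding strand with T replaced by U.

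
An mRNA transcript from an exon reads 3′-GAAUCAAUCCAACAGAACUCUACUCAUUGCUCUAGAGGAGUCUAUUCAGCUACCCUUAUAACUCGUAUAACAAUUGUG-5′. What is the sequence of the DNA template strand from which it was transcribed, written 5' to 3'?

Written 5'→3' the mRNA is GUGUUAACAAUAUGCUCAAUAUUCCCAUCGACUUAUCUGAGGAGAUCUCGUUACUCAUCUCAAGACAACCUAACUAAG, so the coding DNA strand is GTGTTAACAATATGCTCAATATTCCCATCGACTTATCTGAGGAGATCTCGTTACTCATCTCAAGACAACCTAACTAAG. The template is its reverse complement.

5'-CTTAGTTAGGTTGTCTTGAGATGAGTAACGAGATCTCCTCAGATAAGTCGATGGGAATATTGAGCATATTGTTAACAC-3'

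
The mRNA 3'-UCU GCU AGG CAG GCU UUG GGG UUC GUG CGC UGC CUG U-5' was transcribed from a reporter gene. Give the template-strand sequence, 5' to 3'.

5′-AGACGATCCGTCCGAAACCCCAAGCACGCGACGGACA-3′

Written 5'→3' the mRNA is UGUCCGUCGCGUGCUUGGGGUUUCGGACGGAUCGUCU, so the coding DNA strand is TGTCCGTCGCGTGCTTGGGGTTTCGGACGGATCGTCT. The template is its reverse complement.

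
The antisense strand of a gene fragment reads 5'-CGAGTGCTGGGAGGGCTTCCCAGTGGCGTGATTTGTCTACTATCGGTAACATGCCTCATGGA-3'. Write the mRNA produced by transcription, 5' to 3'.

5'-UCCAUGAGGCAUGUUACCGAUAGUAGACAAAUCACGCCACUGGGAAGCCCUCCCAGCACUCG-3'

RNA polymerase reads the template 3'→5' and synthesizes mRNA 5'→3' by base-pairing (A→U, T→A, G↔C). The complement of the template is GCTCACGACCCTCCCGAAGGGTCACCGCACTAAACAGATGATAGCCATTGTACGGAGTACCT; antiparallel, so 5'→3' the coding strand is TCCATGAGGCATGTTACCGATAGTAGACAAATCACGCCACTGGGAAGCCCTCCCAGCACTCG. Replace T with U for the mRNA.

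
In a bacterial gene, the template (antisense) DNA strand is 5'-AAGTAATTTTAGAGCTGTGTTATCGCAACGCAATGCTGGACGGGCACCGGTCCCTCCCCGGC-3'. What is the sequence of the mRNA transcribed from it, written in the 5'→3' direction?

The mRNA has the sequence of the coding strand (reverse complement of the template) with T→U. Reverse complement of AAGTAATTTTAGAGCTGTGTTATCGCAACGCAATGCTGGACGGGCACCGGTCCCTCCCCGGC is GCCGGGGAGGGACCGGTGCCCGTCCAGCATTGCGTTGCGATAACACAGCTCTAAAATTACTT; then T→U.

5'-GCCGGGGAGGGACCGGUGCCCGUCCAGCAUUGCGUUGCGAUAACACAGCUCUAAAAUUACUU-3'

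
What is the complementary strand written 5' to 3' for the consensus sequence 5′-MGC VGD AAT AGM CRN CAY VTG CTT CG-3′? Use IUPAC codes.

5'-CGAAGCABRTGNYGKCTATTHCBGCK-3'

Standard pairs A↔T, G↔C; ambiguity codes pair R↔Y, M↔K, D↔H, V↔B, N↔N. Complement (KCGBCHTTATCKGYNGTRBACGAAGC), then reverse for 5'→3'.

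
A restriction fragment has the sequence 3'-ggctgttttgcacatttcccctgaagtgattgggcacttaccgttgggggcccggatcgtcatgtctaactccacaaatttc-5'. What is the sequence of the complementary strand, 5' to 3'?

5'-CCGACAAAACGTGTAAAGGGGACTTCACTAACCCGTGAATGGCAACCCCCGGGCCTAGCAGTACAGATTGAGGTGTTTAAAG-3'

The strand is given 3'→5', so its complement runs 5'→3' in the same left-to-right order: pair each base A↔T, G↔C.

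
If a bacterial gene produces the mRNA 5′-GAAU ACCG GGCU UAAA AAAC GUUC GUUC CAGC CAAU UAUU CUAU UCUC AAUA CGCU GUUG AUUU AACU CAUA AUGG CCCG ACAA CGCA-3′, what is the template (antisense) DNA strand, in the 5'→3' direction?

Replace U with T to get the coding DNA strand: GAATACCGGGCTTAAAAAACGTTCGTTCCAGCCAATTATTCTATTCTCAATACGCTGTTGATTTAACTCATAATGGCCCGACAACGCA. The template strand is its reverse complement (complement CTTATGGCCCGAATTTTTTGCAAGCAAGGTCGGTTAATAAGATAAGAGTTATGCGACAACTAAATTGAGTATTACCGGGCTGTTGCGT, then reverse).

5'-TGCGTTGTCGGGCCATTATGAGTTAAATCAACAGCGTATTGAGAATAGAATAATTGGCTGGAACGAACGTTTTTTAAGCCCGGTATTC-3'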